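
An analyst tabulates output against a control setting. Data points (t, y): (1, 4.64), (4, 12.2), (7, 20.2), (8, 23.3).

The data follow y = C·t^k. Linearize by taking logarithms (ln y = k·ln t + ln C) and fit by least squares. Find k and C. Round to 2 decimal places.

With ln yᵢ as the transformed response and ln tᵢ as the regressor:
Sums: Σln t = 5.4116, Σ(ln t)² = 10.0325, Σln y = 10.1903, Σln t·ln y = 15.8635.
Normal system: [[10.0325, 5.4116]; [5.4116, 4]]·[k, ln C]ᵀ = [15.8635, 10.1903]ᵀ.
Slope k = (n·Σln t·ln y − Σln t·Σln y)/(n·Σ(ln t)² − (Σln t)²) = (4·15.8635 − 5.4116·10.1903)/10.8439 = 0.76614; ln C = (Σln y − k·Σln t)/n = 1.51105, so C = exp(1.51105) = 4.53150.

k = 0.77, C = 4.53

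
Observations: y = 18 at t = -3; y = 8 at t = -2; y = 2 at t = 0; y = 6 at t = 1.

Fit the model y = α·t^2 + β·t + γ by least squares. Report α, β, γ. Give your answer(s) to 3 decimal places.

From the data, Σt^2·t^2 = 98, Σt^2·t = -34, Σt^2 = 14, Σt·t = 14, Σt = -4, Σ1 = 4.
And Σt^2·y = 200, Σt·y = -64, Σy = 34.
XᵀX·[α, β, γ]ᵀ = Xᵀy becomes [[98, -34, 14]; [-34, 14, -4]; [14, -4, 4]]·[α, β, γ]ᵀ = [200, -64, 34]ᵀ.
Solving the 3×3 system (Gaussian elimination) gives α = 7/3, β = 5/3, γ = 2.

α = 2.333, β = 1.667, γ = 2.000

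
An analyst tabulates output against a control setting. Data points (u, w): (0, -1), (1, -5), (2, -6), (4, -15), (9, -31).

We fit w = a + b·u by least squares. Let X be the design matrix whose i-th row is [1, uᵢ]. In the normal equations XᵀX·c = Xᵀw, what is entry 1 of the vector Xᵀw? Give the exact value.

Entry 1 ↔ basis 1, so (Xᵀw)_{1} = Σᵢ wᵢ = (1)·(-1) + (1)·(-5) + (1)·(-6) + (1)·(-15) + (1)·(-31) = -58.

-58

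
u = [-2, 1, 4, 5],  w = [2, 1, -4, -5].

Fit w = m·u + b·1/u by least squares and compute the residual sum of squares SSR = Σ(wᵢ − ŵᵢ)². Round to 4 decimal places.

SSR = 0.5940

Compute the Gram sums: Σu·u = 46, Σu·1/u = 4, Σ1/u·1/u = 541/400.
And Σu·w = -44, Σ1/u·w = -2.
So MᵀM·[m, b]ᵀ = Mᵀw: [[46, 4]; [4, 541/400]]·[m, b]ᵀ = [-44, -2]ᵀ.
Eliminating b: (541/400)·(row 1) − 4·(row 2) gives (9243/200)·m = (541/400)·(-44) − 4·(-2) = -5151/100, so m = -3434/3081.
Then b = ((-2) − 4·(-3434/3081))/(541/400) = 5600/3081.
Residuals: 698/1027, 305/1027, 4/1027, 215/1027; SSR = 610/1027.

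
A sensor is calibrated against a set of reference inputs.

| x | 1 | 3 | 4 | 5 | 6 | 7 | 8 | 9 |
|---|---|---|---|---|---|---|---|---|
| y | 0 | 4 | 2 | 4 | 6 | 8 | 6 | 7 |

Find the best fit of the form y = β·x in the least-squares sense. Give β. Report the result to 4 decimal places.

β = 0.8648

Sums needed: Σx·x = 281.
For Aᵀy: Σx·y = 243.
Normal equations: [[281]]·[β]ᵀ = [243]ᵀ.
Hence β = 243 / 281 ≈ 0.864769.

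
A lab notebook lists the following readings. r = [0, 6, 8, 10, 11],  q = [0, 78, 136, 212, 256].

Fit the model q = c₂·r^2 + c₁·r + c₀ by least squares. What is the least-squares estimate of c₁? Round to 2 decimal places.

Setting ∂/∂c₂ … = 0 gives: 30033·c₂ + 3059·c₁ + 321·c₀ = 63688;  3059·c₂ + 321·c₁ + 35·c₀ = 6492;  321·c₂ + 35·c₁ + 5·c₀ = 682.
Row-reducing yields c₂ = 18384/8897, c₁ = 1343/2542, c₀ = 789/17794.

c₁ = 0.53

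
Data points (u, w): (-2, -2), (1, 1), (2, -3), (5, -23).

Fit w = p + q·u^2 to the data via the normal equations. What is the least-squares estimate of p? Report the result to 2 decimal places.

p = 1.65

Normal-equation sums: Σ1 = 4, Σu^2 = 34, Σu^2·u^2 = 658.
Right-hand side: Σw = -27, Σu^2·w = -594.
Determinant 4·658 − 34² = 1476.
p = ((-27)·658 − 34·(-594))/1476 = 135/82; q = (4·(-594) − 34·(-27))/1476 = -81/82.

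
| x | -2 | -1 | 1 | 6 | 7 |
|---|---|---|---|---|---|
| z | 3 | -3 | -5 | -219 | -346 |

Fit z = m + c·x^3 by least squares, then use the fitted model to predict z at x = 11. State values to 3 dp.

ẑ = -1329.420

From the data, Σ1 = 5, Σx^3 = 551, Σx^3·x^3 = 164371.
For Aᵀz: Σz = -570, Σx^3·z = -166008.
det = 5·164371 − 551² = 518254.
m = ((-570)·164371 − 551·(-166008))/518254 = -1110531/259127; c = (5·(-166008) − 551·(-570))/518254 = -257985/259127.
At x = 11: ẑ = (-1110531/259127)·(1) + (-257985/259127)·(1331) = -344488566/259127.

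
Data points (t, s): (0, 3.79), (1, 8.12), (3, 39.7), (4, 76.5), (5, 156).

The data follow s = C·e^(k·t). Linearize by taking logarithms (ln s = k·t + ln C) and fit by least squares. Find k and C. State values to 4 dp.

k = 0.7471, C = 3.8834

Linearized form: ln s = k·t + ln C. From the 5 transformed points,
XᵀX = [[51.0000, 13.0000]; [13.0000, 5]], rhs = [55.7368, 16.4952]ᵀ  (here Σt = 13.0000, Σ(t)² = 51.0000, Σln s = 16.4952, Σt·ln s = 55.7368).
Δ = 51.0000·5 − (13.0000)² = 86.0000; k = (55.7368·5 − 13.0000·16.4952)/86.0000 = 0.74705, ln C = (51.0000·16.4952 − 13.0000·55.7368)/86.0000 = 1.35670, so C = exp(1.35670) = 3.88335.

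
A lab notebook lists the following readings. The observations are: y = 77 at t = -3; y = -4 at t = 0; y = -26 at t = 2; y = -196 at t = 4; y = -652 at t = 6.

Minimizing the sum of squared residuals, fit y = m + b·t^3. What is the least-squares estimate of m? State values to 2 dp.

m = -3.48

Compute the Gram sums: Σ1 = 5, Σt^3 = 261, Σt^3·t^3 = 51545.
And Σy = -801, Σt^3·y = -155663.
So XᵀX·[m, b]ᵀ = Xᵀy: [[5, 261]; [261, 51545]]·[m, b]ᵀ = [-801, -155663]ᵀ.
Eliminating b: 51545·(row 1) − 261·(row 2) gives 189604·m = 51545·(-801) − 261·(-155663) = -659502, so m = -329751/94802.
Then b = ((-155663) − 261·(-329751/94802))/51545 = -284627/94802.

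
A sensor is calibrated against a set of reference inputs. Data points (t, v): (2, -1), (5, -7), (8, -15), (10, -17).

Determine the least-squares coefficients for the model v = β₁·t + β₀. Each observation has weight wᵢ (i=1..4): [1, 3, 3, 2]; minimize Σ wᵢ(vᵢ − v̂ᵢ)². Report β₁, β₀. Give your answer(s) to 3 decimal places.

β₁ = -2.127, β₀ = 3.197

From the data, Σwᵢ·t·t = 471, Σwᵢ·t = 61, Σwᵢ·1 = 9.
And Σwᵢ·t·v = -807, Σwᵢ·v = -101.
Eliminating β₀: 9·(row 1) − 61·(row 2) gives 518·β₁ = 9·(-807) − 61·(-101) = -1102, so β₁ = -551/259.
Then β₀ = ((-101) − 61·(-551/259))/9 = 828/259.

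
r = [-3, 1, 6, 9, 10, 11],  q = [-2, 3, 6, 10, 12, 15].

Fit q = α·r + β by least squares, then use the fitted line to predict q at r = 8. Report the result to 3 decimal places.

Normal-equation sums: Σr·r = 348, Σr = 34, Σ1 = 6.
For Aᵀq: Σr·q = 420, Σq = 44.
Normal equations: [[348, 34]; [34, 6]]·[α, β]ᵀ = [420, 44]ᵀ.
Determinant 348·6 − 34² = 932.
α = (420·6 − 34·44)/932 = 256/233; β = (348·44 − 34·420)/932 = 258/233.
At r = 8: q̂ = (256/233)·(8) + (258/233)·(1) = 2306/233.

q̂ = 9.897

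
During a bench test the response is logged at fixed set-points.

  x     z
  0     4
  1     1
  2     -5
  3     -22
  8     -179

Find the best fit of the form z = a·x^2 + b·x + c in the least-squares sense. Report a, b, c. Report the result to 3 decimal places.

Normal-equation sums: Σx^2·x^2 = 4194, Σx^2·x = 548, Σx^2 = 78, Σx·x = 78, Σx = 14, Σ1 = 5.
Right-hand side: Σx^2·z = -11673, Σx·z = -1507, Σz = -201.
Normal equations: [[4194, 548, 78]; [548, 78, 14]; [78, 14, 5]]·[a, b, c]ᵀ = [-11673, -1507, -201]ᵀ.
Inverting the 3×3 Gram matrix, [a, b, c]ᵀ = [-50107/17198, 7137/17198, 35163/8599]ᵀ.

a = -2.914, b = 0.415, c = 4.089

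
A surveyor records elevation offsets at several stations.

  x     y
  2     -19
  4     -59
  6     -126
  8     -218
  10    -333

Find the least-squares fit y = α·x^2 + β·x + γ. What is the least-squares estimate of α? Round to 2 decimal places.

Normal-equation sums: Σx^2·x^2 = 15664, Σx^2·x = 1800, Σx^2 = 220, Σx·x = 220, Σx = 30, Σ1 = 5.
Right-hand side: Σx^2·y = -52808, Σx·y = -6104, Σy = -755.
Solving the 3×3 system (Gaussian elimination) gives α = -25/8, β = -37/20, γ = -12/5.

α = -3.13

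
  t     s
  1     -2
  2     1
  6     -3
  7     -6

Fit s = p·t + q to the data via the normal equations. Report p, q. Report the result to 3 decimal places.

p = -0.769, q = 0.577

Sums needed: Σt·t = 90, Σt = 16, Σ1 = 4.
For Xᵀs: Σt·s = -60, Σs = -10.
So XᵀX·[p, q]ᵀ = Xᵀs: [[90, 16]; [16, 4]]·[p, q]ᵀ = [-60, -10]ᵀ.
Determinant 90·4 − 16² = 104.
p = ((-60)·4 − 16·(-10))/104 = -10/13; q = (90·(-10) − 16·(-60))/104 = 15/26.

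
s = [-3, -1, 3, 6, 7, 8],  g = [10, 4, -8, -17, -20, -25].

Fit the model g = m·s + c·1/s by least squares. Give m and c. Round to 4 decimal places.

m = -2.9443, c = -0.8942

With design matrix X, XᵀX = [[168, 6]; [6, 4033/3136]] and Xᵀg = [-500, -3161/168]ᵀ.
det = 168·(4033/3136) − 6² = 10083/56.
m = ((-500)·(4033/3136) − 6·(-3161/168))/(10083/56) = -138539/47054; c = (168·(-3161/168) − 6·(-500))/(10083/56) = -9016/10083.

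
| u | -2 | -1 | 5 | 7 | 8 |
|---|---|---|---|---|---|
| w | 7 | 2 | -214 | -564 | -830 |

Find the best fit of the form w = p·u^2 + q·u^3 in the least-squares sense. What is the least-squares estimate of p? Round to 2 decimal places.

p = -1.21

The normal equations are: 7139·p + 52667·q = -86076;  52667·p + 395483·q = -645220.
(Σu^2·u^2 = 7139, Σu^2·u^3 = 52667, Σu^3·u^3 = 395483, Σu^2·w = -86076, Σu^3·w = -645220.)
Eliminating q: 395483·(row 1) − 52667·(row 2) gives 49540248·p = 395483·(-86076) − 52667·(-645220) = -59792968, so p = -7474121/6192531.
Then q = ((-645220) − 52667·(-7474121/6192531))/395483 = -9107611/6192531.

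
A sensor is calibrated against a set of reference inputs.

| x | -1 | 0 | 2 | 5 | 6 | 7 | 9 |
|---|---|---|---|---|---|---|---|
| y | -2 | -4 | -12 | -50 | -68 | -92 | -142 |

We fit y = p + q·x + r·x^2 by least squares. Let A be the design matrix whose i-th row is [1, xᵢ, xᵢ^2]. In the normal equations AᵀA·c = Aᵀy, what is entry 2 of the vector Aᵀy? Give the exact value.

Entry 2 ↔ basis x, so (Aᵀy)_{2} = Σᵢ (x)·yᵢ = (-1)·(-2) + (0)·(-4) + (2)·(-12) + (5)·(-50) + (6)·(-68) + (7)·(-92) + (9)·(-142) = -2602.

-2602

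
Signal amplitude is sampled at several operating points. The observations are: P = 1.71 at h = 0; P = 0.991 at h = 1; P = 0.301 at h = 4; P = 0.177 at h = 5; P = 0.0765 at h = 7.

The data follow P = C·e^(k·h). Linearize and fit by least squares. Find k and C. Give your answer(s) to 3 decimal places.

k = -0.438, C = 1.640

With ln Pᵢ as the transformed response and hᵢ as the regressor:
Σh = 17.0000, Σ(h)² = 91.0000, Σln P = -4.9753, Σh·ln P = -31.4629.
Normal system: [[91.0000, 17.0000]; [17.0000, 5]]·[k, ln C]ᵀ = [-31.4629, -4.9753]ᵀ.
Δ = 91.0000·5 − (17.0000)² = 166.0000; k = (-31.4629·5 − 17.0000·-4.9753)/166.0000 = -0.43816, ln C = (91.0000·-4.9753 − 17.0000·-31.4629)/166.0000 = 0.49470, so C = exp(0.49470) = 1.64001.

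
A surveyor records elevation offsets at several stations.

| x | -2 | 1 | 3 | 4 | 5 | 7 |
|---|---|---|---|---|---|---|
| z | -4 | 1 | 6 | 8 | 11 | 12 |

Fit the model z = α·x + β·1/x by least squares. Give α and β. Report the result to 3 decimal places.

α = 1.930, β = -0.447

Setting ∂/∂α … = 0 gives: 104·α + 6·β = 198;  6·α + (261781/176400)·β = 382/35.
(Σx·x = 104, Σx·1/x = 6, Σ1/x·1/x = 261781/176400, Σx·z = 198, Σ1/x·z = 382/35.)
Δ = 104·(261781/176400) − 6² = 2609353/22050.
α = (198·(261781/176400) − 6·(382/35))/(2609353/22050) = 20140479/10437412; β = (104·(382/35) − 6·198)/(2609353/22050) = -1166760/2609353.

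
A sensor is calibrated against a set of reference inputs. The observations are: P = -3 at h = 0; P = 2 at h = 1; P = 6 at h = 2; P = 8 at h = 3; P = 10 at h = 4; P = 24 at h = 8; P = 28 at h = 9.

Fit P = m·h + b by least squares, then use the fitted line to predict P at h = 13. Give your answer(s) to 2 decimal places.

P̂ = 40.74

Sums needed: Σh·h = 175, Σh = 27, Σ1 = 7.
And Σh·P = 522, ΣP = 75.
Normal equations: [[175, 27]; [27, 7]]·[m, b]ᵀ = [522, 75]ᵀ.
Δ = 175·7 − 27² = 496.
m = (522·7 − 27·75)/496 = 1629/496; b = (175·75 − 27·522)/496 = -969/496.
At h = 13: P̂ = (1629/496)·(13) + (-969/496)·(1) = 1263/31.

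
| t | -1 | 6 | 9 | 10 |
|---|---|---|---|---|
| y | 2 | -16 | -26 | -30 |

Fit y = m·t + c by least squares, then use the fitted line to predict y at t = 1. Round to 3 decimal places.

MᵀM·[m, c]ᵀ = Mᵀy reads: 218·m + 24·c = -632;  24·m + 4·c = -70.
(Σt·t = 218, Σt = 24, Σ1 = 4, Σt·y = -632, Σy = -70.)
Eliminating c: 4·(row 1) − 24·(row 2) gives 296·m = 4·(-632) − 24·(-70) = -848, so m = -106/37.
Then c = ((-70) − 24·(-106/37))/4 = -23/74.
At t = 1: ŷ = (-106/37)·(1) + (-23/74)·(1) = -235/74.

ŷ = -3.176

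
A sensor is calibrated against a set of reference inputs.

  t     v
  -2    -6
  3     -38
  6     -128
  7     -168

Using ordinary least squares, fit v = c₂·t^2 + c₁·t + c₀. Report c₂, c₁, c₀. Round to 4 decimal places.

Sums needed: Σt^2·t^2 = 3794, Σt^2·t = 578, Σt^2 = 98, Σt·t = 98, Σt = 14, Σ1 = 4.
Right-hand side: Σt^2·v = -13206, Σt·v = -2046, Σv = -340.
Row-reducing yields c₂ = -1049/362, c₁ = -1293/362, c₀ = -272/181.

c₂ = -2.8978, c₁ = -3.5718, c₀ = -1.5028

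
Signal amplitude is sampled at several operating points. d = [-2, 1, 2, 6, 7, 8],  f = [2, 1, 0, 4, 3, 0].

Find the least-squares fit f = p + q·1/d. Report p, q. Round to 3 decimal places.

The normal equations are: 6·p + (241/168)·q = 10;  (241/168)·p + (44137/28224)·q = 23/21.
(Σ1 = 6, Σ1/d = 241/168, Σ1/d·1/d = 44137/28224, Σf = 10, Σ1/d·f = 23/21.)
Eliminating q: (44137/28224)·(row 1) − (241/168)·(row 2) gives (206741/28224)·p = (44137/28224)·10 − (241/168)·(23/21) = 3151/224, so p = 397026/206741.
Then q = ((23/21) − (241/168)·(397026/206741))/(44137/28224) = -219408/206741.

p = 1.920, q = -1.061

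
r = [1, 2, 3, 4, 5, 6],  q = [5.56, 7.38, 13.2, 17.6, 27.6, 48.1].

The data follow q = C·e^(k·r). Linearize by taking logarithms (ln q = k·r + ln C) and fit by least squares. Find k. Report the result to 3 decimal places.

Let Y = ln q. Fitting Y = k·r + ln C by least squares:
Σr = 21.0000, Σ(r)² = 91.0000, Σln q = 16.3536, Σr·ln q = 64.7542.
Equations: 91.0000·k + 21.0000·ln C = 64.7542;  21.0000·k + 6·ln C = 16.3536.
Δ = 91.0000·6 − (21.0000)² = 105.0000; k = (64.7542·6 − 21.0000·16.3536)/105.0000 = 0.42952, ln C = (91.0000·16.3536 − 21.0000·64.7542)/105.0000 = 1.22227.

k = 0.430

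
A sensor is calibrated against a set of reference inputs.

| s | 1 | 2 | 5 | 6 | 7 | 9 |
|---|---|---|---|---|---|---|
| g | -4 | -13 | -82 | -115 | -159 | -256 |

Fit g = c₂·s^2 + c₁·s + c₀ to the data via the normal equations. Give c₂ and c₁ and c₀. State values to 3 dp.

With design matrix M, MᵀM = [[10900, 1422, 196]; [1422, 196, 30]; [196, 30, 6]] and Mᵀg = [-34773, -4547, -629]ᵀ.
Solving the 3×3 system (Gaussian elimination) gives c₂ = -10409/3454, c₁ = -5255/3454, c₀ = 2104/1727.

c₂ = -3.014, c₁ = -1.521, c₀ = 1.218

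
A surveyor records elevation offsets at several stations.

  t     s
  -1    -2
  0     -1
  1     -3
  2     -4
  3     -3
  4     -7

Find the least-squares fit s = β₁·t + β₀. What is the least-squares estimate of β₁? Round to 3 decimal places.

Compute the Gram sums: Σt·t = 31, Σt = 9, Σ1 = 6.
And Σt·s = -46, Σs = -20.
Normal equations: [[31, 9]; [9, 6]]·[β₁, β₀]ᵀ = [-46, -20]ᵀ.
det = 31·6 − 9² = 105.
β₁ = ((-46)·6 − 9·(-20))/105 = -32/35; β₀ = (31·(-20) − 9·(-46))/105 = -206/105.

β₁ = -0.914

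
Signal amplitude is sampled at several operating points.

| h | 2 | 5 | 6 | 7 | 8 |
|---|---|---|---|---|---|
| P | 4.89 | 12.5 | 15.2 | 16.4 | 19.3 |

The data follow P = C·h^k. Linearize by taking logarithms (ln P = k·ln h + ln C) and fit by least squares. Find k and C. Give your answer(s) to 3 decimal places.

Taking logs, ln P = k·ln h + ln C, so regress ln P on ln h.
Σln h = 8.1197, Σ(ln h)² = 14.3918, Σln P = 12.5916, Σln h·ln P = 21.6397.
Equations: 14.3918·k + 8.1197·ln C = 21.6397;  8.1197·k + 5·ln C = 12.5916.
Solving (det = 6.0295): k = 0.98822, ln C = 0.91351, so C = exp(0.91351) = 2.49305.

k = 0.988, C = 2.493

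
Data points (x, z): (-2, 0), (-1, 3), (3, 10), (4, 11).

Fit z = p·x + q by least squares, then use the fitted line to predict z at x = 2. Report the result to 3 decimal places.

ẑ = 7.808

From the data, Σx·x = 30, Σx = 4, Σ1 = 4.
For Aᵀz: Σx·z = 71, Σz = 24.
Normal equations: [[30, 4]; [4, 4]]·[p, q]ᵀ = [71, 24]ᵀ.
Δ = 30·4 − 4² = 104.
p = (71·4 − 4·24)/104 = 47/26; q = (30·24 − 4·71)/104 = 109/26.
At x = 2: ẑ = (47/26)·(2) + (109/26)·(1) = 203/26.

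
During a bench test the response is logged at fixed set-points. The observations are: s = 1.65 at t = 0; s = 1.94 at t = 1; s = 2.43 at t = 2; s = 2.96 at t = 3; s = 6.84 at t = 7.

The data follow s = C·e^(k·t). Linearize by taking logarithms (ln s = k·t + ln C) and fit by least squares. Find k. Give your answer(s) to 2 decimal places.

k = 0.21

With ln sᵢ as the transformed response and tᵢ as the regressor:
XᵀX = [[63.0000, 13.0000]; [13.0000, 5]], rhs = [19.1536, 5.0593]ᵀ  (here Σt = 13.0000, Σ(t)² = 63.0000, Σln s = 5.0593, Σt·ln s = 19.1536).
Δ = 63.0000·5 − (13.0000)² = 146.0000; k = (19.1536·5 − 13.0000·5.0593)/146.0000 = 0.20546, ln C = (63.0000·5.0593 − 13.0000·19.1536)/146.0000 = 0.47768.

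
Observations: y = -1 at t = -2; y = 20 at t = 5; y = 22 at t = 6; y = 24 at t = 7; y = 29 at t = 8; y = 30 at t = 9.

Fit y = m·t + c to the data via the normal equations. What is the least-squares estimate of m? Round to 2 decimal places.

m = 2.86

Normal-equation sums: Σt·t = 259, Σt = 33, Σ1 = 6.
Moment sums: Σt·y = 904, Σy = 124.
Δ = 259·6 − 33² = 465.
m = (904·6 − 33·124)/465 = 444/155; c = (259·124 − 33·904)/465 = 2284/465.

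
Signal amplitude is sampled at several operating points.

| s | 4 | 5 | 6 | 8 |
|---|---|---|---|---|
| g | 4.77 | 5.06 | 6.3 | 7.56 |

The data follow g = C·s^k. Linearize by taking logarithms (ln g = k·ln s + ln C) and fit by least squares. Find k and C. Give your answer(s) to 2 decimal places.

k = 0.70, C = 1.74

Linearized form: ln g = k·ln s + ln C. From the 4 transformed points,
Σln s = 6.8669, Σ(ln s)² = 12.0466, Σln g = 7.0471, Σln s·ln g = 12.2796.
Equations: 12.0466·k + 6.8669·ln C = 12.2796;  6.8669·k + 4·ln C = 7.0471.
Solving (det = 1.0316): k = 0.70409, ln C = 0.55305, so C = exp(0.55305) = 1.73855.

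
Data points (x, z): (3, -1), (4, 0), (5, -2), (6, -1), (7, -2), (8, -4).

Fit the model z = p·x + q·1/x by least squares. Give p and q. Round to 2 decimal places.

p = -0.41, q = 2.84

Compute the Gram sums: Σx·x = 199, Σx·1/x = 6, Σ1/x·1/x = 195749/705600.
And Σx·z = -65, Σ1/x·z = -59/35.
So MᵀM·[p, q]ᵀ = Mᵀz: [[199, 6]; [6, 195749/705600]]·[p, q]ᵀ = [-65, -59/35]ᵀ.
Determinant 199·(195749/705600) − 6² = 13552451/705600.
p = ((-65)·(195749/705600) − 6·(-59/35))/(13552451/705600) = -242915/589237; q = (199·(-59/35) − 6·(-65))/(13552451/705600) = 1673280/589237.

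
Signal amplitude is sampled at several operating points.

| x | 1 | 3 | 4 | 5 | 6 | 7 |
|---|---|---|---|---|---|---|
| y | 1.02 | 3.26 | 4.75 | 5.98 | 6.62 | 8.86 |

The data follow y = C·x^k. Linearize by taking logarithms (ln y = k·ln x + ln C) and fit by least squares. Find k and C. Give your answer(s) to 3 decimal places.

k = 1.090, C = 1.014

Let Y = ln y. Fitting Y = k·ln x + ln C by least squares:
Σln x = 7.8320, Σ(ln x)² = 12.7160, Σln y = 8.6197, Σln x·ln y = 13.9683.
Normal system: [[12.7160, 7.8320]; [7.8320, 6]]·[k, ln C]ᵀ = [13.9683, 8.6197]ᵀ.
Slope k = (n·Σln x·ln y − Σln x·Σln y)/(n·Σ(ln x)² − (Σln x)²) = (6·13.9683 − 7.8320·8.6197)/14.9557 = 1.08990; ln C = (Σln y − k·Σln x)/n = 0.01394, so C = exp(0.01394) = 1.01403.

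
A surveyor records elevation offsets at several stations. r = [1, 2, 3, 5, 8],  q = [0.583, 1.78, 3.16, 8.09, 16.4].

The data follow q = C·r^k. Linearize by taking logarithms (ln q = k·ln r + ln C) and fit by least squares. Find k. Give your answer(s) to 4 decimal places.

Linearized form: ln q = k·ln r + ln C. From the 5 transformed points,
Σln r = 5.4806, Σ(ln r)² = 8.6018, Σln q = 6.0755, Σln r·ln q = 10.8452.
Normal system: [[8.6018, 5.4806]; [5.4806, 5]]·[k, ln C]ᵀ = [10.8452, 6.0755]ᵀ.
Solving (det = 12.9714): k = 1.61342, ln C = -0.55341.

k = 1.6134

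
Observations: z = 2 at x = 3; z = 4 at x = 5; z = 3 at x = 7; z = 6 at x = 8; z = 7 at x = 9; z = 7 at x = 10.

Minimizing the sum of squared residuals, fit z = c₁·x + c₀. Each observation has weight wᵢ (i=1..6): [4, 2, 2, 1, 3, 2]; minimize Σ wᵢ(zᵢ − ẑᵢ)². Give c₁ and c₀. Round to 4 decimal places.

c₁ = 0.7387, c₀ = -0.3015

Sums needed: Σwᵢ·x·x = 691, Σwᵢ·x = 91, Σwᵢ·1 = 14.
For AᵀWz: Σwᵢ·x·z = 483, Σwᵢ·z = 63.
AᵀWA·[c₁, c₀]ᵀ = AᵀWz becomes [[691, 91]; [91, 14]]·[c₁, c₀]ᵀ = [483, 63]ᵀ.
Eliminating c₀: 14·(row 1) − 91·(row 2) gives 1393·c₁ = 14·483 − 91·63 = 1029, so c₁ = 147/199.
Then c₀ = (63 − 91·(147/199))/14 = -60/199.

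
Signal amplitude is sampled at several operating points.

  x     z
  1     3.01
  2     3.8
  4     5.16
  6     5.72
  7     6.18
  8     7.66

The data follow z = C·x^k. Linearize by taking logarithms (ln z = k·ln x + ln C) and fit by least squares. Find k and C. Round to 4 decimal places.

k = 0.4096, C = 2.9276

Let Y = ln z. Fitting Y = k·ln x + ln C by least squares:
AᵀA = [[13.7233, 7.8966]; [7.8966, 6]], rhs = [14.1028, 9.6792]ᵀ  (here Σln x = 7.8966, Σ(ln x)² = 13.7233, Σln z = 9.6792, Σln x·ln z = 14.1028).
Slope k = (n·Σln x·ln z − Σln x·Σln z)/(n·Σ(ln x)² − (Σln x)²) = (6·14.1028 − 7.8966·9.6792)/19.9843 = 0.40957; ln C = (Σln z − k·Σln x)/n = 1.07417, so C = exp(1.07417) = 2.92756.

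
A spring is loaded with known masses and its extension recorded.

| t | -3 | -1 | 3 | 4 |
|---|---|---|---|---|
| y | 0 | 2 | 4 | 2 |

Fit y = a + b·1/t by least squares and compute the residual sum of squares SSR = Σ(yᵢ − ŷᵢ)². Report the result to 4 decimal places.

SSR = 6.4461

Normal-equation sums: Σ1 = 4, Σ1/t = -3/4, Σ1/t·1/t = 185/144.
Right-hand side: Σy = 8, Σ1/t·y = -1/6.
Determinant 4·(185/144) − (-3/4)² = 659/144.
a = (8·(185/144) − (-3/4)·(-1/6))/(659/144) = 1462/659; b = (4·(-1/6) − (-3/4)·8)/(659/144) = 768/659.
Residuals: -1206/659, 624/659, 918/659, -336/659; SSR = 4248/659.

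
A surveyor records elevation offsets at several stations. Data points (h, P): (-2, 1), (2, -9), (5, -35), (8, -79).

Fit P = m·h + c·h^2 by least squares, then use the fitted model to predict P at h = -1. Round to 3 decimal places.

With design matrix M, MᵀM = [[97, 637]; [637, 4753]] and MᵀP = [-827, -5963]ᵀ.
Eliminating c: 4753·(row 1) − 637·(row 2) gives 55272·m = 4753·(-827) − 637·(-5963) = -132300, so m = -225/94.
Then c = ((-5963) − 637·(-225/94))/4753 = -4301/4606.
At h = -1: P̂ = (-225/94)·(-1) + (-4301/4606)·(1) = 3362/2303.

P̂ = 1.460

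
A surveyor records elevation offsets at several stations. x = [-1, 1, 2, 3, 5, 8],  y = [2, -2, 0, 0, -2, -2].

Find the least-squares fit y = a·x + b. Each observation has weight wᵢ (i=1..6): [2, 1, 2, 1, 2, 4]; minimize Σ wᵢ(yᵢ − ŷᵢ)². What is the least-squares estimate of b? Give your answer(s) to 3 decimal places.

Compute the Gram sums: Σwᵢ·x·x = 326, Σwᵢ·x = 48, Σwᵢ·1 = 12.
Moment sums: Σwᵢ·x·y = -90, Σwᵢ·y = -10.
So MᵀWM·[a, b]ᵀ = MᵀWy: [[326, 48]; [48, 12]]·[a, b]ᵀ = [-90, -10]ᵀ.
det = 326·12 − 48² = 1608.
a = ((-90)·12 − 48·(-10))/1608 = -25/67; b = (326·(-10) − 48·(-90))/1608 = 265/402.

b = 0.659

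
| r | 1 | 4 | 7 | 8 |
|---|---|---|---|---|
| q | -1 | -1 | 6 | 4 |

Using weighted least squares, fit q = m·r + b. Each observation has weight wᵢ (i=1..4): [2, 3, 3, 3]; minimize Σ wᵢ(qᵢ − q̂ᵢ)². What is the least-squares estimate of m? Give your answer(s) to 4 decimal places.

Entries of XᵀWX: Σwᵢ·r·r = 389, Σwᵢ·r = 59, Σwᵢ·1 = 11.
Right-hand side: Σwᵢ·r·q = 208, Σwᵢ·q = 25.
Normal equations: [[389, 59]; [59, 11]]·[m, b]ᵀ = [208, 25]ᵀ.
Eliminating b: 11·(row 1) − 59·(row 2) gives 798·m = 11·208 − 59·25 = 813, so m = 271/266.
Then b = (25 − 59·(271/266))/11 = -849/266.

m = 1.0188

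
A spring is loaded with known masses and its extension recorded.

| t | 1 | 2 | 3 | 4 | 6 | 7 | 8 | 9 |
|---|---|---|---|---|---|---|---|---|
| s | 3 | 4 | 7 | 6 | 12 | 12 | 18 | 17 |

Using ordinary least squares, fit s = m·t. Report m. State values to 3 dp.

Setting ∂/∂m … = 0 gives: 260·m = 509.
Hence m = 509 / 260 ≈ 1.95769.

m = 1.958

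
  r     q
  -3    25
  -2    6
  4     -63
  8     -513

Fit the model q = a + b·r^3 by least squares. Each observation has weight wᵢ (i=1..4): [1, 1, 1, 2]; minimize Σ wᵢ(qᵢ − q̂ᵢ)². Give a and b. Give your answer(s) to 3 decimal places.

a = -1.112, b = -0.999

Compute the Gram sums: Σwᵢ·1 = 5, Σwᵢ·r^3 = 1053, Σwᵢ·r^3·r^3 = 529177.
Right-hand side: Σwᵢ·q = -1058, Σwᵢ·r^3·q = -530067.
Eliminating b: 529177·(row 1) − 1053·(row 2) gives 1537076·a = 529177·(-1058) − 1053·(-530067) = -1708715, so a = -1708715/1537076.
Then b = ((-530067) − 1053·(-1708715/1537076))/529177 = -1536261/1537076.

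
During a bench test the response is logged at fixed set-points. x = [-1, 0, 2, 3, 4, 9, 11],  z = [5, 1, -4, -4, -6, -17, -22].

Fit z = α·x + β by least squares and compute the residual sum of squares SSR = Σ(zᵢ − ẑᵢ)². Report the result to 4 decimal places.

Forming AᵀA = [[232, 28]; [28, 7]] and Aᵀz = [-444, -47]ᵀ gives AᵀA·[α, β]ᵀ = Aᵀz.
det = 232·7 − 28² = 840.
α = ((-444)·7 − 28·(-47))/840 = -32/15; β = (232·(-47) − 28·(-444))/840 = 191/105.
Residuals: 22/21, -86/105, -163/105, 61/105, 5/7, 8/21, -37/105; SSR = 556/105.

SSR = 5.2952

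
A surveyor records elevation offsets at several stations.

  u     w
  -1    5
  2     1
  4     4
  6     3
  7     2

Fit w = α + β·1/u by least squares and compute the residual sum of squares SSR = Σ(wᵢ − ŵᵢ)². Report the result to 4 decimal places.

The normal equations are: 5·α + (5/84)·β = 15;  (5/84)·α + (9601/7056)·β = -19/7.
(Σ1 = 5, Σ1/u = 5/84, Σ1/u·1/u = 9601/7056, Σw = 15, Σ1/u·w = -19/7.)
Eliminating β: (9601/7056)·(row 1) − (5/84)·(row 2) gives (11995/1764)·α = (9601/7056)·15 − (5/84)·(-19/7) = 48385/2352, so α = 29031/9596.
Then β = ((-19/7) − (5/84)·(29031/9596))/(9601/7056) = -5103/2399.
Residuals: -1463/9596, -9229/9596, 3614/2399, 3159/9596, -6923/9596; SSR = 36911/9596.

SSR = 3.8465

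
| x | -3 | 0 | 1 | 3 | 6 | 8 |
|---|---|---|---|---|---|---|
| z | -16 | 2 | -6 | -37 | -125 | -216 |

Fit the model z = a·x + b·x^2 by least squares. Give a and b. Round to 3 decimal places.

a = -3.382, b = -2.942

Sums needed: Σx·x = 119, Σx·x^2 = 729, Σx^2·x^2 = 5555.
Moment sums: Σx·z = -2547, Σx^2·z = -18807.
AᵀA·[a, b]ᵀ = Aᵀz becomes [[119, 729]; [729, 5555]]·[a, b]ᵀ = [-2547, -18807]ᵀ.
Δ = 119·5555 − 729² = 129604.
a = ((-2547)·5555 − 729·(-18807))/129604 = -219141/64802; b = (119·(-18807) − 729·(-2547))/129604 = -190635/64802.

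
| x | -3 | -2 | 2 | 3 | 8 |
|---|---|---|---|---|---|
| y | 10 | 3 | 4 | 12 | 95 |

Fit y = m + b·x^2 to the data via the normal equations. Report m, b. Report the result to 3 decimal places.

m = -2.665, b = 1.526

Setting ∂/∂m … = 0 gives: 5·m + 90·b = 124;  90·m + 4290·b = 6306.
(Σ1 = 5, Σx^2 = 90, Σx^2·x^2 = 4290, Σy = 124, Σx^2·y = 6306.)
Determinant 5·4290 − 90² = 13350.
m = (124·4290 − 90·6306)/13350 = -1186/445; b = (5·6306 − 90·124)/13350 = 679/445.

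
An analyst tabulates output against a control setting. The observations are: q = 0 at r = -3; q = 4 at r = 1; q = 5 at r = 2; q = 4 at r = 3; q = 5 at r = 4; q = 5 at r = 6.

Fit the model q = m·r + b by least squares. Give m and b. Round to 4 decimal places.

m = 0.5587, b = 2.6228

Normal-equation sums: Σr·r = 75, Σr = 13, Σ1 = 6.
Right-hand side: Σr·q = 76, Σq = 23.
So XᵀX·[m, b]ᵀ = Xᵀq: [[75, 13]; [13, 6]]·[m, b]ᵀ = [76, 23]ᵀ.
Δ = 75·6 − 13² = 281.
m = (76·6 − 13·23)/281 = 157/281; b = (75·23 − 13·76)/281 = 737/281.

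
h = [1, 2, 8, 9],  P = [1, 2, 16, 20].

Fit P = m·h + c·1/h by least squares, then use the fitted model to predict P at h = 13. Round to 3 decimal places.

The normal system MᵀM·[m, c]ᵀ = MᵀP is [[150, 4]; [4, 6625/5184]]·[m, c]ᵀ = [313, 56/9]ᵀ.
det = 150·(6625/5184) − 4² = 151801/864.
m = (313·(6625/5184) − 4·(56/9))/(151801/864) = 1944601/910806; c = (150·(56/9) − 4·313)/(151801/864) = -275328/151801.
At h = 13: P̂ = (1944601/910806)·(13) + (-275328/151801)·(1/13) = 326985601/11840478.

P̂ = 27.616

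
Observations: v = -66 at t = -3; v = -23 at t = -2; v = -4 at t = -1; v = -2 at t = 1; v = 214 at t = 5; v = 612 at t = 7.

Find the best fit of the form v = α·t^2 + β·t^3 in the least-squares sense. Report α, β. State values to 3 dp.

Entries of MᵀM: Σt^2·t^2 = 3125, Σt^2·t^3 = 19657, Σt^3·t^3 = 134069.
Right-hand side: Σt^2·v = 34646, Σt^3·v = 238634.
Normal equations: [[3125, 19657]; [19657, 134069]]·[α, β]ᵀ = [34646, 238634]ᵀ.
Δ = 3125·134069 − 19657² = 32567976.
α = (34646·134069 − 19657·238634)/32567976 = -11468491/8141994; β = (3125·238634 − 19657·34646)/32567976 = 16173707/8141994.

α = -1.409, β = 1.986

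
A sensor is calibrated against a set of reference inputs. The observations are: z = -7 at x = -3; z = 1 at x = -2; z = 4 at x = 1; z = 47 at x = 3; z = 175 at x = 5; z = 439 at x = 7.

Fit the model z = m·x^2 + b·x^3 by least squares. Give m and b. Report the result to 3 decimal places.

m = 2.170, b = 0.970

MᵀM·[m, b]ᵀ = Mᵀz reads: 3205·m + 19901·b = 26254;  19901·m + 134797·b = 173906.
(Σx^2·x^2 = 3205, Σx^2·x^3 = 19901, Σx^3·x^3 = 134797, Σx^2·z = 26254, Σx^3·z = 173906.)
Eliminating b: 134797·(row 1) − 19901·(row 2) gives 35974584·m = 134797·26254 − 19901·173906 = 78057132, so m = 382633/176346.
Then b = (173906 − 19901·(382633/176346))/134797 = 171019/176346.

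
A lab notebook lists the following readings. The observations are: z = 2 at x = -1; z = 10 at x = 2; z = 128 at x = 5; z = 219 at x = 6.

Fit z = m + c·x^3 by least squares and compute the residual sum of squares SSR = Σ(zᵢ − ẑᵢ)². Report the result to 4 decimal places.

From the data, Σ1 = 4, Σx^3 = 348, Σx^3·x^3 = 62346.
For Mᵀz: Σz = 359, Σx^3·z = 63382.
Δ = 4·62346 − 348² = 128280.
m = (359·62346 − 348·63382)/128280 = 54213/21380; c = (4·63382 − 348·359)/128280 = 32149/32070.
Residuals: 29939/64140, -35623/64140, 10031/64140, -1449/21380; SSR = 35623/64140.

SSR = 0.5554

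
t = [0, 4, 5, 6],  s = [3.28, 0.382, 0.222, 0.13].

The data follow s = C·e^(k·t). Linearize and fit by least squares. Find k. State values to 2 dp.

k = -0.54

With ln sᵢ as the transformed response and tᵢ as the regressor:
Sums: Σt = 15.0000, Σ(t)² = 77.0000, Σln s = -3.3198, Σt·ln s = -23.6161.
Normal system: [[77.0000, 15.0000]; [15.0000, 4]]·[k, ln C]ᵀ = [-23.6161, -3.3198]ᵀ.
Slope k = (n·Σt·ln s − Σt·Σln s)/(n·Σ(t)² − (Σt)²) = (4·-23.6161 − 15.0000·-3.3198)/83.0000 = -0.53816; ln C = (Σln s − k·Σt)/n = 1.18816.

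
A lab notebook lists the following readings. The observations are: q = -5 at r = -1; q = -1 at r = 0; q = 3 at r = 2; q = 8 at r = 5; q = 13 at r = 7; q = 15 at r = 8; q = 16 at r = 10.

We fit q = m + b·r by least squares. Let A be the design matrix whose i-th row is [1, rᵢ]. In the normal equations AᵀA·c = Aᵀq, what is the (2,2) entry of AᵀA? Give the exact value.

243

Row 2 ↔ basis r, column 2 ↔ basis r, so (AᵀA)_{2,2} = Σᵢ (r)·(r) = (-1)·(-1) + (0)·(0) + (2)·(2) + (5)·(5) + (7)·(7) + (8)·(8) + (10)·(10) = 243.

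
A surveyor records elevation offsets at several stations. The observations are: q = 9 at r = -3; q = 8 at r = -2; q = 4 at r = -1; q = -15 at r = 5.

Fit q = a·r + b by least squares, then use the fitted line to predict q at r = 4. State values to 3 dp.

q̂ = -11.716

From the data, Σr·r = 39, Σr = -1, Σ1 = 4.
For Xᵀq: Σr·q = -122, Σq = 6.
XᵀX·[a, b]ᵀ = Xᵀq becomes [[39, -1]; [-1, 4]]·[a, b]ᵀ = [-122, 6]ᵀ.
Eliminating b: 4·(row 1) − (-1)·(row 2) gives 155·a = 4·(-122) − (-1)·6 = -482, so a = -482/155.
Then b = (6 − (-1)·(-482/155))/4 = 112/155.
At r = 4: q̂ = (-482/155)·(4) + (112/155)·(1) = -1816/155.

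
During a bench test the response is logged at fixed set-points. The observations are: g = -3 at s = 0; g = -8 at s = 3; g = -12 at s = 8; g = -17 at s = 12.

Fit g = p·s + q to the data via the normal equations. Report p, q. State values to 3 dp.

p = -1.109, q = -3.622

With design matrix X, XᵀX = [[217, 23]; [23, 4]] and Xᵀg = [-324, -40]ᵀ.
det = 217·4 − 23² = 339.
p = ((-324)·4 − 23·(-40))/339 = -376/339; q = (217·(-40) − 23·(-324))/339 = -1228/339.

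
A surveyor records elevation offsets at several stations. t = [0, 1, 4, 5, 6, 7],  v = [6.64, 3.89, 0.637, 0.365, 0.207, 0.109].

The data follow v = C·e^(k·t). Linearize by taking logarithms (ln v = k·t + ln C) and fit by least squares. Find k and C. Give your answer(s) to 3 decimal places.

Let Y = ln v. Fitting Y = k·t + ln C by least squares:
AᵀA = [[127.0000, 23.0000]; [23.0000, 6]], rhs = [-30.4499, -1.9988]ᵀ  (here Σt = 23.0000, Σ(t)² = 127.0000, Σln v = -1.9988, Σt·ln v = -30.4499).
Solving (det = 233.0000): k = -0.58681, ln C = 1.91633, so C = exp(1.91633) = 6.79595.

k = -0.587, C = 6.796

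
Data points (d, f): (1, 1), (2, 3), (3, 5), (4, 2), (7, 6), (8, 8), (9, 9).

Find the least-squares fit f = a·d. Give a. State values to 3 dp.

a = 0.969

Entries of AᵀA: Σd·d = 224.
Right-hand side: Σd·f = 217.
Normal equations: [[224]]·[a]ᵀ = [217]ᵀ.
a = 217/224 = 0.96875.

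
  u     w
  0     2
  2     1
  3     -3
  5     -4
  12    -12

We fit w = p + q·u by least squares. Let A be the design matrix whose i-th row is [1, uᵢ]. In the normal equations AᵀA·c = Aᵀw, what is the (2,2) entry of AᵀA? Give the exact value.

Row 2 ↔ basis u, column 2 ↔ basis u, so (AᵀA)_{2,2} = Σᵢ (u)·(u) = (0)·(0) + (2)·(2) + (3)·(3) + (5)·(5) + (12)·(12) = 182.

182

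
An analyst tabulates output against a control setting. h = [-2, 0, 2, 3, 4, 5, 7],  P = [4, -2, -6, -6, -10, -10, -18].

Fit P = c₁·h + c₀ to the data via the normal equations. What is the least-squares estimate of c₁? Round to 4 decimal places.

With design matrix A, AᵀA = [[107, 19]; [19, 7]] and AᵀP = [-254, -48]ᵀ.
det = 107·7 − 19² = 388.
c₁ = ((-254)·7 − 19·(-48))/388 = -433/194; c₀ = (107·(-48) − 19·(-254))/388 = -155/194.

c₁ = -2.2320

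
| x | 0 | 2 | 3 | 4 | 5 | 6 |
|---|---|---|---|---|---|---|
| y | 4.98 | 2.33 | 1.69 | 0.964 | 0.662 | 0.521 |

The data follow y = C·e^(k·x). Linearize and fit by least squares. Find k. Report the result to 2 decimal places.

k = -0.39

Linearized form: ln y = k·x + ln C. From the 6 transformed points,
XᵀX = [[90.0000, 20.0000]; [20.0000, 6]], rhs = [-2.8552, 1.8749]ᵀ  (here Σx = 20.0000, Σ(x)² = 90.0000, Σln y = 1.8749, Σx·ln y = -2.8552).
Slope k = (n·Σx·ln y − Σx·Σln y)/(n·Σ(x)² − (Σx)²) = (6·-2.8552 − 20.0000·1.8749)/140.0000 = -0.39020; ln C = (Σln y − k·Σx)/n = 1.61316.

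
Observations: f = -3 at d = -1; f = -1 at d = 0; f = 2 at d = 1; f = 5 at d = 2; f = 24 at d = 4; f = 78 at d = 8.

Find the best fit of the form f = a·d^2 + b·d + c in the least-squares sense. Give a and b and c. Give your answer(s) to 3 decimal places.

Normal-equation sums: Σd^2·d^2 = 4370, Σd^2·d = 584, Σd^2 = 86, Σd·d = 86, Σd = 14, Σ1 = 6.
And Σd^2·f = 5395, Σd·f = 735, Σf = 105.
Normal equations: [[4370, 584, 86]; [584, 86, 14]; [86, 14, 6]]·[a, b, c]ᵀ = [5395, 735, 105]ᵀ.
Inverting the 3×3 Gram matrix, [a, b, c]ᵀ = [2945/3057, 6919/3057, -3239/2038]ᵀ.

a = 0.963, b = 2.263, c = -1.589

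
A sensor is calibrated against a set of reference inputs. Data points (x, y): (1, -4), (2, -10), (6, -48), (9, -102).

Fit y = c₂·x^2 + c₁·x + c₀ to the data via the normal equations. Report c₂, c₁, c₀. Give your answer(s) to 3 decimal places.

c₂ = -1.129, c₁ = -0.851, c₀ = -2.746

AᵀA·[c₂, c₁, c₀]ᵀ = Aᵀy reads: 7874·c₂ + 954·c₁ + 122·c₀ = -10034;  954·c₂ + 122·c₁ + 18·c₀ = -1230;  122·c₂ + 18·c₁ + 4·c₀ = -164.
(Σx^2·x^2 = 7874, Σx^2·x = 954, Σx^2 = 122, Σx·x = 122, Σx = 18, Σ1 = 4, Σx^2·y = -10034, Σx·y = -1230, Σy = -164.)
Inverting the 3×3 Gram matrix, [c₂, c₁, c₀]ᵀ = [-1763/1562, -1329/1562, -195/71]ᵀ.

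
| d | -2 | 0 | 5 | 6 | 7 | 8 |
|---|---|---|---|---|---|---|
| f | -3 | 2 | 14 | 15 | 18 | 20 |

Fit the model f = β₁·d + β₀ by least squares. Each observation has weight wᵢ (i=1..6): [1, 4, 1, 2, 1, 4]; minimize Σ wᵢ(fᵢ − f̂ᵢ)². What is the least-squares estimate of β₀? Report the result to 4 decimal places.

β₀ = 1.9026

Entries of XᵀWX: Σwᵢ·d·d = 406, Σwᵢ·d = 54, Σwᵢ·1 = 13.
And Σwᵢ·d·f = 1022, Σwᵢ·f = 147.
det = 406·13 − 54² = 2362.
β₁ = (1022·13 − 54·147)/2362 = 2674/1181; β₀ = (406·147 − 54·1022)/2362 = 2247/1181.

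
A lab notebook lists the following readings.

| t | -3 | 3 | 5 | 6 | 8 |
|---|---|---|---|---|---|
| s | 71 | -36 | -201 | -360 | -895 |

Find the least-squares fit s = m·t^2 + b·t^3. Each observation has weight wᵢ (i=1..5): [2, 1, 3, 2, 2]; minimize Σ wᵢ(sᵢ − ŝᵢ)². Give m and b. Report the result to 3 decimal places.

Entries of XᵀWX: Σwᵢ·t^2·t^2 = 12902, Σwᵢ·t^2·t^3 = 90220, Σwᵢ·t^3·t^3 = 666662.
Moment sums: Σwᵢ·t^2·s = -154601, Σwᵢ·t^3·s = -1152181.
So XᵀWX·[m, b]ᵀ = XᵀWs: [[12902, 90220]; [90220, 666662]]·[m, b]ᵀ = [-154601, -1152181]ᵀ.
Eliminating b: 666662·(row 1) − 90220·(row 2) gives 461624724·m = 666662·(-154601) − 90220·(-1152181) = 883157958, so m = 16354777/8548606.
Then b = ((-1152181) − 90220·(16354777/8548606))/666662 = -16987723/8548606.

m = 1.913, b = -1.987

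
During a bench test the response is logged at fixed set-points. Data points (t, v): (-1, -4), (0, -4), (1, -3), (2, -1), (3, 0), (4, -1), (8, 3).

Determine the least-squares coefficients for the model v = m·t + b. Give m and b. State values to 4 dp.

m = 0.8059, b = -3.3856

Sums needed: Σt·t = 95, Σt = 17, Σ1 = 7.
And Σt·v = 19, Σv = -10.
AᵀA·[m, b]ᵀ = Aᵀv becomes [[95, 17]; [17, 7]]·[m, b]ᵀ = [19, -10]ᵀ.
Determinant 95·7 − 17² = 376.
m = (19·7 − 17·(-10))/376 = 303/376; b = (95·(-10) − 17·19)/376 = -1273/376.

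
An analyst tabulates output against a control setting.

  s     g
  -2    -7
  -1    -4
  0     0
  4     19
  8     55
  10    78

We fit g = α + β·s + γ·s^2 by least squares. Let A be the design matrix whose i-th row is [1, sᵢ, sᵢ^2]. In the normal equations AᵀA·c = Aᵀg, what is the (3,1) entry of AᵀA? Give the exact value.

185

Row 3 ↔ basis s^2, column 1 ↔ basis 1, so (AᵀA)_{3,1} = Σᵢ s^2 = (4)·(1) + (1)·(1) + (0)·(1) + (16)·(1) + (64)·(1) + (100)·(1) = 185.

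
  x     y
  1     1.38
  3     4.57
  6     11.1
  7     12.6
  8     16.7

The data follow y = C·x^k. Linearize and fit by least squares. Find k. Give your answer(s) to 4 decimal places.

k = 1.1787

Linearized form: ln y = k·ln x + ln C. From the 5 transformed points,
AᵀA = [[12.5280, 6.9157]; [6.9157, 5]], rhs = [16.7668, 9.5976]ᵀ  (here Σln x = 6.9157, Σ(ln x)² = 12.5280, Σln y = 9.5976, Σln x·ln y = 16.7668).
Solving (det = 14.8127): k = 1.17869, ln C = 0.28924.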